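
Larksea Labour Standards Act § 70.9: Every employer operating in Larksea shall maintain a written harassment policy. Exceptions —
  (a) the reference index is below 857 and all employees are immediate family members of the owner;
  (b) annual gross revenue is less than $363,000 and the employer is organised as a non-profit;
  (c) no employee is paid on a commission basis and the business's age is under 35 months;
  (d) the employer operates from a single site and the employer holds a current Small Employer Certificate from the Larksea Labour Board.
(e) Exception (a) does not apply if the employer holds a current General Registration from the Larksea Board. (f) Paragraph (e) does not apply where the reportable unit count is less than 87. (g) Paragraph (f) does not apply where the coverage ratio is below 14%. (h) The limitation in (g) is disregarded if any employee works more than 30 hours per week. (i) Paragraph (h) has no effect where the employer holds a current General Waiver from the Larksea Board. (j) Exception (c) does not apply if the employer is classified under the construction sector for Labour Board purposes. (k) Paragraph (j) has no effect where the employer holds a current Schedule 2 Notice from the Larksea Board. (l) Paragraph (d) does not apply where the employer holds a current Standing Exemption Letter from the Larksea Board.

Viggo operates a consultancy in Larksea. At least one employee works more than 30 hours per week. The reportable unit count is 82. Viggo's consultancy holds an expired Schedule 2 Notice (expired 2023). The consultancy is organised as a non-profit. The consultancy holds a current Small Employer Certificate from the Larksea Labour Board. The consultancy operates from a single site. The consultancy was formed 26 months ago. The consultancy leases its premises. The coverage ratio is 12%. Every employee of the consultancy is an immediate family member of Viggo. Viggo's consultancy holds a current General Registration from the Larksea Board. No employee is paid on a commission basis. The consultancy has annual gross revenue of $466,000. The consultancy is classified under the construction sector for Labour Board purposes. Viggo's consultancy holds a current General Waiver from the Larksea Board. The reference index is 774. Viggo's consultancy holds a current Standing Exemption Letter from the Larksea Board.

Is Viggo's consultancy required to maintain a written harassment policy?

All of (a)'s requirements are met (the reference index is 774, below the 857 limit; every employee is an immediate family member). Turning to paragraphs (e)–(i): (e) is triggered — a current General Registration is held. (f) would limit (e) — the reportable unit count is 82, less than the 87 limit — but (g) sets (f) aside: (g) is engaged — the coverage ratio is 12%, below the 14% limit. (h) is triggered (at least one employee exceeds 30 hours/week), but is displaced by (i): (i) operates against (h): a current General Waiver is held. (a) is therefore removed.
Exception (b) fails — annual gross revenue is $466,000, not less than $363,000.
Exception (c)'s conditions are all satisfied: no employee is paid on commission; the business's age is 26 months, under the 35 months limit. But applying paragraphs (j)–(k): (j) is engaged — the consultancy is classified under the construction sector. (k) is not triggered (there is no Schedule 2 Notice in force), so (j) stands. Exception (c) does not apply.
Exception (d) is satisfied on its face — the employer operates from a single site; a current Small Employer Certificate is held. However, paragraph (l) must be considered: (l) operates against (d): a current Standing Exemption Letter is held. Exception (d) does not apply.
None of the exceptions is available; § 70.9 applies in full.

Yes — Viggo's consultancy must maintain a written harassment policy.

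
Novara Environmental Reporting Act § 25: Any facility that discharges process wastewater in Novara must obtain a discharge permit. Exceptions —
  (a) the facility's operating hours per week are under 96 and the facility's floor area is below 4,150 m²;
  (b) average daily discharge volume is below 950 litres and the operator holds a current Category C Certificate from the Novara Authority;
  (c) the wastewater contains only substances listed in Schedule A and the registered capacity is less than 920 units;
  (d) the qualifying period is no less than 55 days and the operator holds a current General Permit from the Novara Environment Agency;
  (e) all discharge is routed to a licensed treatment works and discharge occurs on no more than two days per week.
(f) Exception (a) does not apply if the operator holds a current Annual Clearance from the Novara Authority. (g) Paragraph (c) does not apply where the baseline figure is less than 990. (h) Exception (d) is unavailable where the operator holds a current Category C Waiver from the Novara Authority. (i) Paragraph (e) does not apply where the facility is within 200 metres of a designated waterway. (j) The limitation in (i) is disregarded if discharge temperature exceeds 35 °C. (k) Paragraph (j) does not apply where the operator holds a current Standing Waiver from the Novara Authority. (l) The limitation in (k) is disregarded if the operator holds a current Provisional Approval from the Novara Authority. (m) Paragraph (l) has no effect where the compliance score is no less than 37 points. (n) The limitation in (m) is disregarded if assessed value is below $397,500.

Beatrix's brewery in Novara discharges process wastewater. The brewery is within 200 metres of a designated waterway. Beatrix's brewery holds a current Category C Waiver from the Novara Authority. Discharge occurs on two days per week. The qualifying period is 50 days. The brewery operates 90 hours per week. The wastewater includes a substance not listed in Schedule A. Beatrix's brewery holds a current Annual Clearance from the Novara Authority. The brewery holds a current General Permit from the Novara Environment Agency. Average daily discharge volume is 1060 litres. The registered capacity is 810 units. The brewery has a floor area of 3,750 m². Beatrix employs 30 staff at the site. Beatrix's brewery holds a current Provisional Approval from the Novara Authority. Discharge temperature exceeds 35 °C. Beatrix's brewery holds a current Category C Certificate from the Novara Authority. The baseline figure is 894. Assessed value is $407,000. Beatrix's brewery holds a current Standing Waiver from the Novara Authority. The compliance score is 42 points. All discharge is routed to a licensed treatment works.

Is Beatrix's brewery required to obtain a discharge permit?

Exception (a) is satisfied on its face — the facility's operating hours per week are 90, under the 96 limit; the facility's floor area is 3,750 m², below the 4,150 m² limit. However, paragraph (f) must be considered: (f) is triggered — a current Annual Clearance is held. (a) is therefore removed.
Exception (b) fails — average daily discharge volume is 1060 litres, not below 950 litres.
Exception (c) requires that the wastewater contains only substances listed in Schedule A; but the wastewater includes a non-Schedule-A substance, so (c) is unavailable.
Exception (d) fails — the qualifying period is 50 days, short of 55 days.
Exception (e) is satisfied on its face — discharge is routed to a licensed treatment works; discharge occurs on no more than two days per week. But: (i) applies — the brewery is within 200 m of a designated waterway. (j) is engaged (discharge temperature exceeds 35 °C), but yields to (k): (k) operates against (j): a current Standing Waiver is held. (l) would limit (k) — a current Provisional Approval is held — but (m) sets (l) aside: (m) is triggered — the compliance score is 42 points, meeting the 37 points threshold. (n) is inapplicable (assessed value is $407,000, not below $397,500), so (m) stands. So (e) is unavailable.
No exception displaces § 25.

Yes — Beatrix's brewery must obtain a discharge permit.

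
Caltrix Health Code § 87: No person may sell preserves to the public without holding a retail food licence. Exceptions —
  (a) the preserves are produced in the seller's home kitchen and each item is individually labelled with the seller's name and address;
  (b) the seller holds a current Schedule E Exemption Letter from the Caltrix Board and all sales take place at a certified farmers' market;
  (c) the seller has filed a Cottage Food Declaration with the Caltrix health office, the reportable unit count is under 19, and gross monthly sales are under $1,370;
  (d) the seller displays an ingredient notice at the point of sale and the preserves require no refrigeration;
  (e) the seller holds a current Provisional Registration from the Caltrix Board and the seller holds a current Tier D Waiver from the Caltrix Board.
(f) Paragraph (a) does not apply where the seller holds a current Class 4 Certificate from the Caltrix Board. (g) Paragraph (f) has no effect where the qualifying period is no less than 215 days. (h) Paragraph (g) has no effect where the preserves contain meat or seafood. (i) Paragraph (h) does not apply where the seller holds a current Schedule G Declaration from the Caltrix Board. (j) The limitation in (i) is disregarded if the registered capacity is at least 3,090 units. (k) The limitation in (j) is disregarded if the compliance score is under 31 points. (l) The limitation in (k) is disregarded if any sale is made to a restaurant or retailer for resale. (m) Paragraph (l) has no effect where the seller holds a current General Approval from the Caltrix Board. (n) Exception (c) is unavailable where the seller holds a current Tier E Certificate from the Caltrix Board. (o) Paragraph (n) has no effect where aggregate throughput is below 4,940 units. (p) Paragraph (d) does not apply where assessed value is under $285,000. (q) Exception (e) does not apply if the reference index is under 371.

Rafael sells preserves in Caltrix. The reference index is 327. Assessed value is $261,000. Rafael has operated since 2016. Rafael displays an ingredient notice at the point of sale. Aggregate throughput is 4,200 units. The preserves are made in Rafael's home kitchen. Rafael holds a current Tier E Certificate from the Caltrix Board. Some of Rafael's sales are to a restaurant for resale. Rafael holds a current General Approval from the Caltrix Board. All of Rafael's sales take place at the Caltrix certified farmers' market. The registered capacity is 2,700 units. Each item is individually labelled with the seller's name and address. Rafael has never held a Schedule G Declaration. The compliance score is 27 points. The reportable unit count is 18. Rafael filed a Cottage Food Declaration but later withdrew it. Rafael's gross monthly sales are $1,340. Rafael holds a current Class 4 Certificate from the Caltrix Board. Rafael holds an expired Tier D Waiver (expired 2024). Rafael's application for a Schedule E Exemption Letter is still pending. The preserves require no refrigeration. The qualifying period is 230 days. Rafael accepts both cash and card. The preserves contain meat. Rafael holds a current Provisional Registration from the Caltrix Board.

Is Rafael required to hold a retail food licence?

Exception (a)'s conditions are all satisfied: the preserves are home-kitchen produced; items are individually labelled. But applying paragraphs (f)–(m): (f) operates against (a): a current Class 4 Certificate is held. (g) operates (the qualifying period is 230 days, meeting the 215 days threshold), but yields to (h): (h) operates against (g): the preserves contain meat. (i) is not triggered (no current Schedule G Declaration is held), so (h) stands. So (a) is unavailable.
Exception (b) requires that the seller holds a current Schedule E Exemption Letter from the Caltrix Board; but no current Schedule E Exemption Letter is held, so (b) is unavailable.
Exception (c) requires that the seller has filed a Cottage Food Declaration with the Caltrix health office; but the Cottage Food Declaration was withdrawn, so (c) is unavailable.
All of (d)'s requirements are met (an ingredient notice is displayed; the preserves are shelf-stable). Turning to paragraph (p): (p) operates against (d): assessed value is $261,000, under the $285,000 limit. (d) is therefore removed.
Exception (e) requires that the seller holds a current Tier D Waiver from the Caltrix Board; but the Tier D Waiver is not current, so (e) is unavailable.
None of the exceptions is available; § 87 applies in full.

Yes — Rafael must hold a retail food licence.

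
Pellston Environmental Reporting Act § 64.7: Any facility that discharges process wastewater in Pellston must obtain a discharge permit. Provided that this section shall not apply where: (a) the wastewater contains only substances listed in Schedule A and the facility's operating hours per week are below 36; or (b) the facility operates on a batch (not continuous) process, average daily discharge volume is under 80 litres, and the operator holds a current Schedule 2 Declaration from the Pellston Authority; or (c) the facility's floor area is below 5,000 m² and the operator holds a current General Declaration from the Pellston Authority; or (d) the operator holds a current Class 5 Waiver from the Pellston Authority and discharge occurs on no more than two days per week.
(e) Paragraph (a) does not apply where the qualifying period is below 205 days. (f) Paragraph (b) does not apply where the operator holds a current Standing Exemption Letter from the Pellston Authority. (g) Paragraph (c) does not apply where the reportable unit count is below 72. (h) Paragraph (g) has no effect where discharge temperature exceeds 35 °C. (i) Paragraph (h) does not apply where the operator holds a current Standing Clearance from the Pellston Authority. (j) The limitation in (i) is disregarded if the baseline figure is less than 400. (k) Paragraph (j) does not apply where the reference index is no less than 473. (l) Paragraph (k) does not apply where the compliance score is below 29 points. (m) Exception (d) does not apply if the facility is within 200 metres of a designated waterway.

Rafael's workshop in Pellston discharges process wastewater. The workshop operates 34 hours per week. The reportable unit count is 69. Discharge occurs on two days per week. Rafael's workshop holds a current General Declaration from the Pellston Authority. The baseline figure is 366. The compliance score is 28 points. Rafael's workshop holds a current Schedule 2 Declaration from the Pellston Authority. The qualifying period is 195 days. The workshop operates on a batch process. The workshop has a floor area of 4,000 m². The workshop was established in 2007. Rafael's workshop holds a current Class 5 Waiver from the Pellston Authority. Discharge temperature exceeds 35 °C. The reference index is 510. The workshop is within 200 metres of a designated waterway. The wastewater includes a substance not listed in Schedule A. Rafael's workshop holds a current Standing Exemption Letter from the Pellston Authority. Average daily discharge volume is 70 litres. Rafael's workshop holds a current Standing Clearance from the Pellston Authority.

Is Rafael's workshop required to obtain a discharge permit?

No — exception (c) applies; Rafael's workshop is not required to obtain a discharge permit.

Exception (a) fails — the wastewater includes a non-Schedule-A substance.
Exception (b) is satisfied on its face — the facility operates on a batch process; average daily discharge volume is 70 litres, under the 80 litres limit; a current Schedule 2 Declaration is held. However, paragraph (f) must be considered: (f) applies — a current Standing Exemption Letter is held. (b) is therefore removed.
Exception (c) is satisfied on its face — the facility's floor area is 4,000 m², below the 5,000 m² limit; a current General Declaration is held. Applying paragraphs (g)–(l): (g) operates (the reportable unit count is 69, below the 72 limit), but is itself disapplied by (h): (h) is engaged — discharge temperature exceeds 35 °C. (i) would limit (h) — a current Standing Clearance is held — but (j) sets (i) aside: (j) operates against (i): the baseline figure is 366, less than the 400 limit. (k) is triggered (the reference index is 510, meeting the 473 threshold), but is displaced by (l): (l) is engaged — the compliance score is 28 points, below the 29 points limit. Exception (c) stands.
All of (d)'s requirements are met (a current Class 5 Waiver is held; discharge occurs on no more than two days per week). But: (m) is engaged — the workshop is within 200 m of a designated waterway. So (d) is unavailable.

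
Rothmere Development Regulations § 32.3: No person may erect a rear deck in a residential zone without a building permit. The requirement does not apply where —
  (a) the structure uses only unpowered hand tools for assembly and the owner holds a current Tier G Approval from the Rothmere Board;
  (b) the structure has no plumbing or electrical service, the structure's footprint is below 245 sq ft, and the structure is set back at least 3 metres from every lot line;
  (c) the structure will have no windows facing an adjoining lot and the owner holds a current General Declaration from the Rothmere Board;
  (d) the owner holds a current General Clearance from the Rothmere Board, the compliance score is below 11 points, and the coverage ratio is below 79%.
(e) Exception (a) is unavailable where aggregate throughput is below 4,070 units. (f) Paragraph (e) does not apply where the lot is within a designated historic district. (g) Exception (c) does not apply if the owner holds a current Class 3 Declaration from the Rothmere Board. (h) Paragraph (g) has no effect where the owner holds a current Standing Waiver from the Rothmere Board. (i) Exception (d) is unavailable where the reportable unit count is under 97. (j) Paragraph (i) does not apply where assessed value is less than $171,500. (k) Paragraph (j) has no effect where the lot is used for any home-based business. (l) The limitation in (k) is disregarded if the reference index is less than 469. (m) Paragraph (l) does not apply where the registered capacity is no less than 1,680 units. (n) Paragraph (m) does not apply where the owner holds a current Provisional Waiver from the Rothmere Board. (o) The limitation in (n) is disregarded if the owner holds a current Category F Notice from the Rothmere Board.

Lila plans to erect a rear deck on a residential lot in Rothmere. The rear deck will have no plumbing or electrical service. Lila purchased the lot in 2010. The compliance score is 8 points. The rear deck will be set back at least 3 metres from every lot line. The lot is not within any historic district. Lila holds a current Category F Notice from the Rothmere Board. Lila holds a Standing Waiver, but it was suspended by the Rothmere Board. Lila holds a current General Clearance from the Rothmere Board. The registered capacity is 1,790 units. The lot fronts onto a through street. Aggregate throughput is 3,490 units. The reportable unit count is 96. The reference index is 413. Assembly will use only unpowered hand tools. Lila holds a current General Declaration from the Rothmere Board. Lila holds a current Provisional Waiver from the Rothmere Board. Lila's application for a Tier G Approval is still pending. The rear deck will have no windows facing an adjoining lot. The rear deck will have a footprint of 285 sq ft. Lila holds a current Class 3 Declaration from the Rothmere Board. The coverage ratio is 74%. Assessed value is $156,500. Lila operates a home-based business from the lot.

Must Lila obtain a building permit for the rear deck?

Exception (a) fails — there is no Tier G Approval in force.
Exception (b) requires that the structure's footprint is below 245 sq ft; but the structure's footprint is 285 sq ft, not below 245 sq ft, so (b) is unavailable.
Exception (c): no windows face an adjoining lot; a current General Declaration is held — every condition holds. But: (g) operates against (c): a current Class 3 Declaration is held. (h), which would lift (g), does not operate here — no current Standing Waiver is held. (c) is therefore removed.
Exception (d)'s conditions are all satisfied: a current General Clearance is held; the compliance score is 8 points, below the 11 points limit; the coverage ratio is 74%, below the 79% limit. But: (i) is triggered — the reportable unit count is 96, under the 97 limit. (j) is engaged (assessed value is $156,500, less than the $171,500 limit), but is set aside by (k): (k) operates against (j): a home-based business operates on the lot. (l) would limit (k) — the reference index is 413, less than the 469 limit — but (m) sets (l) aside: (m) operates against (l): the registered capacity is 1,790 units, meeting the 1,680 units threshold. (n) would limit (m) — a current Provisional Waiver is held — but (o) sets (n) aside: (o) operates against (n): a current Category F Notice is held. (d) is therefore removed.
None of the exceptions is available; § 32.3 applies in full.

Yes — Lila must obtain a building permit.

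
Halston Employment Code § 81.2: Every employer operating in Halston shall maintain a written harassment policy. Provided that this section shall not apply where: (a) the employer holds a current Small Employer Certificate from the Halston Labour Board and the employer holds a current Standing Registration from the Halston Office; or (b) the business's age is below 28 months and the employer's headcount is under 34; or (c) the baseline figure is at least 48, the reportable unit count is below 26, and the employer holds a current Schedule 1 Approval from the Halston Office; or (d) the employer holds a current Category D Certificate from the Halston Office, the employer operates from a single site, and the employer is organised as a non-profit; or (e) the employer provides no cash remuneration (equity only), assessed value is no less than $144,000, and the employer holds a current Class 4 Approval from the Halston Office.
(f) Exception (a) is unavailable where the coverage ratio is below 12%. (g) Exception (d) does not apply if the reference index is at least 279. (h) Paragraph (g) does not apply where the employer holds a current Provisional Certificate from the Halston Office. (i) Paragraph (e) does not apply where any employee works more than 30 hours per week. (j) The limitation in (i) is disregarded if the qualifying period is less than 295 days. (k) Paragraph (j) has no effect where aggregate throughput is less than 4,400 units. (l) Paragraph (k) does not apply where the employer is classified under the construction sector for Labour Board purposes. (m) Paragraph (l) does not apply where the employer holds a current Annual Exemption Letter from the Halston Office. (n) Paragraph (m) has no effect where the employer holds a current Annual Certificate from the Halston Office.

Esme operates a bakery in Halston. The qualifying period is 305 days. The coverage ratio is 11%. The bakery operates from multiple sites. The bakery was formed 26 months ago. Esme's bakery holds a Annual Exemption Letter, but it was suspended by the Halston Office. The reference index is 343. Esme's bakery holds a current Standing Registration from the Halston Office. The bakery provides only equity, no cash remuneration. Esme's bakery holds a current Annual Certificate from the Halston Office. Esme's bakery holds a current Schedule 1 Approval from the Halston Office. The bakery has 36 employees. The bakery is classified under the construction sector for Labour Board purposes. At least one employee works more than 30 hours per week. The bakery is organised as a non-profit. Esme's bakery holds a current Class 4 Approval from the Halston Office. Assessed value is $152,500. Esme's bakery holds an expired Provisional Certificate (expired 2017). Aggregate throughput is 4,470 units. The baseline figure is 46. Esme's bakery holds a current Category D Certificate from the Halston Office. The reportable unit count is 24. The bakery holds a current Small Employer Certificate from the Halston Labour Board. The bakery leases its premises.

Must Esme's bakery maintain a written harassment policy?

Exception (a) is satisfied on its face — a current Small Employer Certificate is held; a current Standing Registration is held. But: (f) is engaged — the coverage ratio is 11%, below the 12% limit. (a) is therefore removed.
Exception (b) fails — the employer's headcount is 36, not under 34.
Exception (c) requires that the baseline figure is at least 48; but the baseline figure is 46, short of 48, so (c) is unavailable.
Exception (d) does not apply: the employer operates from multiple sites.
Exception (e)'s conditions are all satisfied: remuneration is equity-only; assessed value is $152,500, meeting the $144,000 threshold; a current Class 4 Approval is held. However, paragraphs (i)–(n) must be considered: (i) is triggered — at least one employee exceeds 30 hours/week. (j) does not operate here (the qualifying period is 305 days, not less than 295 days), so (i) stands. (e) is therefore removed.
No exception is made out. Esme's bakery falls within the general rule.

Yes — Esme's bakery must maintain a written harassment policy.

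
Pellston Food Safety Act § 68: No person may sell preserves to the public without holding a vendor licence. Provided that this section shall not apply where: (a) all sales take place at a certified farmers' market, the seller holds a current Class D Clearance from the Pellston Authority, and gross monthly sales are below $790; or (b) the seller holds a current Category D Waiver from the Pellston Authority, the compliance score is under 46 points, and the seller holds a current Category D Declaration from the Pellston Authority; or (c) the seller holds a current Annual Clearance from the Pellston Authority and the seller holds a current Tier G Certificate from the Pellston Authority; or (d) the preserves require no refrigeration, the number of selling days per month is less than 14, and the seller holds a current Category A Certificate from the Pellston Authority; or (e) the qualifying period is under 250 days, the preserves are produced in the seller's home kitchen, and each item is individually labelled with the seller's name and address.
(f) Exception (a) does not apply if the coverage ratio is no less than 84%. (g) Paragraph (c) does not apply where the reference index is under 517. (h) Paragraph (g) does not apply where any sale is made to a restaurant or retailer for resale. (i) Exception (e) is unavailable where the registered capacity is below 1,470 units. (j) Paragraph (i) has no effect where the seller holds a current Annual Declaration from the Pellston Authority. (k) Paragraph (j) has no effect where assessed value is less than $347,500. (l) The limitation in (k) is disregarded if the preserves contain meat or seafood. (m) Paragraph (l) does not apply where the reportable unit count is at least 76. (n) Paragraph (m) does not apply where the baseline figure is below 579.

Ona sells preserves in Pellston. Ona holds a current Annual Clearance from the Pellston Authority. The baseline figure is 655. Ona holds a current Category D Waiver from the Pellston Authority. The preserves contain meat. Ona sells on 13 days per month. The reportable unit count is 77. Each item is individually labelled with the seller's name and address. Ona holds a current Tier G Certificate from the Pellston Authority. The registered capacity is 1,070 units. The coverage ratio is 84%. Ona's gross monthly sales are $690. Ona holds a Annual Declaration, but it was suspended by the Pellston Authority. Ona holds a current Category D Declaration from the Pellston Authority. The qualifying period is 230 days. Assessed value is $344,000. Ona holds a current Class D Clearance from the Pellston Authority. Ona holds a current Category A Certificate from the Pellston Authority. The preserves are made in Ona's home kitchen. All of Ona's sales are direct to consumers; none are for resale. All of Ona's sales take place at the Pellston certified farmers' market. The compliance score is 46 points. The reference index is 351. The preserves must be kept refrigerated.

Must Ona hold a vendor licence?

Yes — Ona must hold a vendor licence.

Exception (a)'s conditions are all satisfied: all sales are at a certified farmers' market; a current Class D Clearance is held; gross monthly sales are $690, below the $790 limit. But: (f) is engaged — the coverage ratio is 84%, meeting the 84% threshold. So (a) is unavailable.
Exception (b) does not apply: the compliance score is 46 points, not under 46 points.
Exception (c) is satisfied on its face — a current Annual Clearance is held; a current Tier G Certificate is held. However, paragraphs (g)–(h) must be considered: (g) operates against (c): the reference index is 351, under the 517 limit. (h) is not triggered (no sales are for resale), so (g) stands. Exception (c) does not apply.
Exception (d) fails — the preserves require refrigeration.
Exception (e) is satisfied on its face — the qualifying period is 230 days, under the 250 days limit; the preserves are home-kitchen produced; items are individually labelled. Turning to paragraphs (i)–(n): (i) operates against (e): the registered capacity is 1,070 units, below the 1,470 units limit. (j), which would lift (i), does not operate here — there is no Annual Declaration in force. So (e) is unavailable.
None of the exceptions is available; § 68 applies in full.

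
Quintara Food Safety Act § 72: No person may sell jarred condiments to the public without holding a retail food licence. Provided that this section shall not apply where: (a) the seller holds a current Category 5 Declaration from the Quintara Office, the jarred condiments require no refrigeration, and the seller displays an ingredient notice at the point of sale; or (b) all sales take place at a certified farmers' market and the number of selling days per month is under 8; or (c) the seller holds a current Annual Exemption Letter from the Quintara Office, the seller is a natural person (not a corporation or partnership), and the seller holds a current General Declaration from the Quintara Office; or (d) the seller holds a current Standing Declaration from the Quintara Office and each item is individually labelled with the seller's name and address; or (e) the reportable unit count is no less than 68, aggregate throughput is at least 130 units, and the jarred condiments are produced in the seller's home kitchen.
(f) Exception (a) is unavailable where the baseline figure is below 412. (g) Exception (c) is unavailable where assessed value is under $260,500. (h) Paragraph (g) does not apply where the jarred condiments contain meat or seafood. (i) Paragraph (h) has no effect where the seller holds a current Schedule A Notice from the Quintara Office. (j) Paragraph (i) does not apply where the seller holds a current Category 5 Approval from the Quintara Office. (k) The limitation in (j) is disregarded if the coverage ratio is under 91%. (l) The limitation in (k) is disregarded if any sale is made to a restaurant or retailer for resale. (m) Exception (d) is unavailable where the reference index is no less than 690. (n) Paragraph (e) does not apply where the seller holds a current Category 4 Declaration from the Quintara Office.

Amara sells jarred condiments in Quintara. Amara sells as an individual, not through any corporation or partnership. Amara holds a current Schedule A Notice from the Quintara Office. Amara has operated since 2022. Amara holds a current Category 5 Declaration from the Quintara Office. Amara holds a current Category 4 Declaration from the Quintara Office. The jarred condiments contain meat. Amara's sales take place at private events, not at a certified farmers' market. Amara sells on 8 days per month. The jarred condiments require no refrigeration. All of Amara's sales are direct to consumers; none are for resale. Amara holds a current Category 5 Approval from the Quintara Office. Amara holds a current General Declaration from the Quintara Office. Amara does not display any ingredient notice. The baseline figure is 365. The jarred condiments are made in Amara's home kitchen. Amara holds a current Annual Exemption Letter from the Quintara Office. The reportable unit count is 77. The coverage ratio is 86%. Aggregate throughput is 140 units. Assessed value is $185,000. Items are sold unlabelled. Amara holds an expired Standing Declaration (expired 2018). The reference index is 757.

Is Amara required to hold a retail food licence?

Exception (a) requires that the seller displays an ingredient notice at the point of sale; but no ingredient notice is displayed, so (a) is unavailable.
Exception (b) fails — sales are at private events, not a certified farmers' market.
Exception (c) is satisfied on its face — a current Annual Exemption Letter is held; the seller is a natural person; a current General Declaration is held. Turning to paragraphs (g)–(l): (g) operates against (c): assessed value is $185,000, under the $260,500 limit. (h) applies (the jarred condiments contain meat), but is set aside by (i): (i) operates against (h): a current Schedule A Notice is held. (j) would limit (i) — a current Category 5 Approval is held — but (k) sets (j) aside: (k) operates against (j): the coverage ratio is 86%, under the 91% limit. (l) is inapplicable (no sales are for resale), so (k) stands. (c) is therefore removed.
Exception (d) requires that the seller holds a current Standing Declaration from the Quintara Office; but the Standing Declaration is not current, so (d) is unavailable.
All of (e)'s requirements are met (the reportable unit count is 77, meeting the 68 threshold; aggregate throughput is 140 units, meeting the 130 units threshold; the jarred condiments are home-kitchen produced). But applying paragraph (n): (n) operates against (e): a current Category 4 Declaration is held. (e) is therefore removed.
No exception displaces § 72.

Yes — Amara must hold a retail food licence.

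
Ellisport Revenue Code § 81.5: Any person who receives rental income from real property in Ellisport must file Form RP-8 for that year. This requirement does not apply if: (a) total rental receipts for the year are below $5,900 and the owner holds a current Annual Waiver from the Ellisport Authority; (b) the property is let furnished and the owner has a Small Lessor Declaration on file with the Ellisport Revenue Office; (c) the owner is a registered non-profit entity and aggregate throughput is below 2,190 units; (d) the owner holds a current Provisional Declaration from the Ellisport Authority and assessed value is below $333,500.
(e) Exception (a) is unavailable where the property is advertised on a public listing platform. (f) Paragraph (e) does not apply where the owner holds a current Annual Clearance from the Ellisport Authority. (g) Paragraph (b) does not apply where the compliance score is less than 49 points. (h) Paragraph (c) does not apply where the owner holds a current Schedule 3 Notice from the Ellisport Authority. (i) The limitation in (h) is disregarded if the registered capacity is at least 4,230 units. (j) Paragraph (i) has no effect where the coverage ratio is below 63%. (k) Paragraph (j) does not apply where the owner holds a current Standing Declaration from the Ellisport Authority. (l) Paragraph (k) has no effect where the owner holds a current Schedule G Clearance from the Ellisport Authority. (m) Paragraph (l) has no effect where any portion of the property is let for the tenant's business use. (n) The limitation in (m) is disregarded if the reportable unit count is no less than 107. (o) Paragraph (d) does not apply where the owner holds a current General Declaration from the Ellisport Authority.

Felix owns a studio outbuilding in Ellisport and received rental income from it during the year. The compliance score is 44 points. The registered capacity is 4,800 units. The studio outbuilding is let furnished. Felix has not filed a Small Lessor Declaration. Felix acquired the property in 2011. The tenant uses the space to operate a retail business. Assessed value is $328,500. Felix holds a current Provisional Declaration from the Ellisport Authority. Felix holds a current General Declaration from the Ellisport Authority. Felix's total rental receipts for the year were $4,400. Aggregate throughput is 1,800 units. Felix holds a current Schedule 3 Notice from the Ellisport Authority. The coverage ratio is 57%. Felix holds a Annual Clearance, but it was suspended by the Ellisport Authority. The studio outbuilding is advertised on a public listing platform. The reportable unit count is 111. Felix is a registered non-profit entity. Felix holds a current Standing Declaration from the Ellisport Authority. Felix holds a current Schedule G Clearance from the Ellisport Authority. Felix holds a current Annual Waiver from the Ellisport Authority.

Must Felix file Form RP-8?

Exception (a): total rental receipts for the year are $4,400, below the $5,900 limit; a current Annual Waiver is held — every condition holds. But: (e) operates against (a): the property is publicly advertised. (f), which would lift (e), does not operate here — the Annual Clearance is not current. So (a) is unavailable.
Exception (b) fails — no Small Lessor Declaration is on file.
Exception (c)'s conditions are all satisfied: Felix is a registered non-profit; aggregate throughput is 1,800 units, below the 2,190 units limit. But applying paragraphs (h)–(n): (h) is engaged — a current Schedule 3 Notice is held. (i) would limit (h) — the registered capacity is 4,800 units, meeting the 4,230 units threshold — but (j) sets (i) aside: (j) operates against (i): the coverage ratio is 57%, below the 63% limit. (k) is triggered (a current Standing Declaration is held), but is overridden by (l): (l) operates — a current Schedule G Clearance is held. (m) would limit (l) — the space is let for business use — but (n) sets (m) aside: (n) is engaged — the reportable unit count is 111, meeting the 107 threshold. So (c) is unavailable.
All of (d)'s requirements are met (a current Provisional Declaration is held; assessed value is $328,500, below the $333,500 limit). But: (o) operates against (d): a current General Declaration is held. Exception (d) does not apply.
No exception is made out. Felix falls within the general rule.

Yes — Felix must file Form RP-8.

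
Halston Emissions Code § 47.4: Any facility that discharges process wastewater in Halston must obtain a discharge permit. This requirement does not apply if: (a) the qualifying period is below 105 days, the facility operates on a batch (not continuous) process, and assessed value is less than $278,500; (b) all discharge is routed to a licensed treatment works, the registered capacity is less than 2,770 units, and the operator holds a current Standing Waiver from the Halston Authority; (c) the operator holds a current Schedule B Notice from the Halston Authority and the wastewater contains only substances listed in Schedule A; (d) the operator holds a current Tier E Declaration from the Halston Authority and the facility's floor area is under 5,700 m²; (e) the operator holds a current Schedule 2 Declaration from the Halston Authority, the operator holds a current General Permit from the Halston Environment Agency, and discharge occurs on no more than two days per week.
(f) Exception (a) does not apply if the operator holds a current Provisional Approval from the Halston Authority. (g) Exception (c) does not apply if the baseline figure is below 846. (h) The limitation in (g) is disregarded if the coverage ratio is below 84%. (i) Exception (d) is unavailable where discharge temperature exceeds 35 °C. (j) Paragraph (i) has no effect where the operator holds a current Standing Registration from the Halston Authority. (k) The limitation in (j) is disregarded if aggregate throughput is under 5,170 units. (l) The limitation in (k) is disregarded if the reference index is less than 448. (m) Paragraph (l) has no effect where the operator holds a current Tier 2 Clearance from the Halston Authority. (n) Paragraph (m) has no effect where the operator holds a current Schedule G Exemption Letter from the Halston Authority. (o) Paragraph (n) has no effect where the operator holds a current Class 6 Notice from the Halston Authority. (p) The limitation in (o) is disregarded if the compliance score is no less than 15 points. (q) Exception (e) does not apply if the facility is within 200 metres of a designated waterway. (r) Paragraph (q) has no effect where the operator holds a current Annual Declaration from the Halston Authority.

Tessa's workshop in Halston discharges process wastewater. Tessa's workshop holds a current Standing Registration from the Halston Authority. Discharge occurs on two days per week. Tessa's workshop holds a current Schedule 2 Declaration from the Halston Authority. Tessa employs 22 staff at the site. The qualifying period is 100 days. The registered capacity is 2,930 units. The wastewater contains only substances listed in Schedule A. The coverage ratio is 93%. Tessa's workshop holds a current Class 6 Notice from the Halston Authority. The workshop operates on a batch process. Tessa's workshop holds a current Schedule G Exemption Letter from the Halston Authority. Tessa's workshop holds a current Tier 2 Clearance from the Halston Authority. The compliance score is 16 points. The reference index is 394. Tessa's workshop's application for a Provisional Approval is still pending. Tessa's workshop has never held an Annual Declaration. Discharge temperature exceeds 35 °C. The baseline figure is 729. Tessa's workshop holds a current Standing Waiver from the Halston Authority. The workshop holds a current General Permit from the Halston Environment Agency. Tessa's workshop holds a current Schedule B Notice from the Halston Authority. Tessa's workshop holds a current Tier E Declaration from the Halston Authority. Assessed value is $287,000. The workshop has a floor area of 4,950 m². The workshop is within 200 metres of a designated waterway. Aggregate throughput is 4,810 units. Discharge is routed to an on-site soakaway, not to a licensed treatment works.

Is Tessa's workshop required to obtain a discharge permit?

Exception (a) requires that assessed value is less than $278,500; but assessed value is $287,000, not less than $278,500, so (a) is unavailable.
Exception (b) fails — discharge is not routed to a licensed treatment works.
Exception (c): a current Schedule B Notice is held; the wastewater is Schedule-A-only — every condition holds. But: (g) is triggered — the baseline figure is 729, below the 846 limit. (h), which would lift (g), is inapplicable — the coverage ratio is 93%, not below 84%. (c) is therefore removed.
All of (d)'s requirements are met (a current Tier E Declaration is held; the facility's floor area is 4,950 m², under the 5,700 m² limit). Under paragraphs (i)–(p): (i) would limit (d) — discharge temperature exceeds 35 °C — but (j) sets (i) aside: (j) operates against (i): a current Standing Registration is held. (k) would limit (j) — aggregate throughput is 4,810 units, under the 5,170 units limit — but (l) sets (k) aside: (l) operates against (k): the reference index is 394, less than the 448 limit. (m) is engaged (a current Tier 2 Clearance is held), but yields to (n): (n) is triggered — a current Schedule G Exemption Letter is held. (o) operates (a current Class 6 Notice is held), but is overridden by (p): (p) operates against (o): the compliance score is 16 points, meeting the 15 points threshold. (d) remains available.
Exception (e): a current Schedule 2 Declaration is held; a current General Permit is held; discharge occurs on no more than two days per week — every condition holds. But applying paragraphs (q)–(r): (q) operates against (e): the workshop is within 200 m of a designated waterway. (r), which would lift (q), is inapplicable — the Annual Declaration is not current. (e) is therefore removed.

No — exception (d) applies; Tessa's workshop is not required to obtain a discharge permit.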